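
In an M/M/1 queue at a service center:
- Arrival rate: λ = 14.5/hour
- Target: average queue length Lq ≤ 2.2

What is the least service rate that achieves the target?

For M/M/1: Lq = λ²/(μ(μ-λ))
Need Lq ≤ 2.2, i.e. μ(μ-λ) ≥ λ²/2.2
μ² - 14.5μ - 210.25/2.2 ≥ 0  →  μ² - 14.5μ - 95.56818 ≥ 0
Quadratic formula (positive root): μ = [λ + √(λ² + 4×95.56818)]/2
Discriminant: 210.25 + 4×95.56818 = 592.5227, √592.5227 = 24.3418
μ ≥ (14.5 + 24.3418)/2 = 19.4209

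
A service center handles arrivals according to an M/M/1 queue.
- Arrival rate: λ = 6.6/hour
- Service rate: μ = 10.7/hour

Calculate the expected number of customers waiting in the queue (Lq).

ρ = λ/μ = 6.6/10.7 = 0.6168
For M/M/1: Lq = λ²/(μ(μ-λ))
Lq = 43.56/(10.7 × 4.10)
Lq = 0.9929 customers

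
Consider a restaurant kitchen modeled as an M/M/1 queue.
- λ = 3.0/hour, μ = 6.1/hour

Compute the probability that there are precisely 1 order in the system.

ρ = λ/μ = 3.0/6.1 = 0.4918
P(n) = (1-ρ)ρⁿ
P(1) = (1-0.4918) × 0.4918^1
P(1) = 0.5082 × 0.4918
P(1) = 0.2499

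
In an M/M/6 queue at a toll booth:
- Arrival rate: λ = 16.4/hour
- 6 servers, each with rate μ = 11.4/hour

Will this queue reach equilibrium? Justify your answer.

Stability requires ρ = λ/(cμ) < 1
ρ = 16.4/(6 × 11.4) = 16.4/68.40 = 0.2398
Since 0.2398 < 1, the system is STABLE.
The servers are busy 23.98% of the time.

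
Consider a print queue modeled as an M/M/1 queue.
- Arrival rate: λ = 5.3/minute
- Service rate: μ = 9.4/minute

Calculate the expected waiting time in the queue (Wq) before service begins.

First, compute utilization: ρ = λ/μ = 5.3/9.4 = 0.5638
For M/M/1: Wq = λ/(μ(μ-λ))
Wq = 5.3/(9.4 × (9.4-5.3))
Wq = 5.3/(9.4 × 4.10)
Wq = 0.1375 minutes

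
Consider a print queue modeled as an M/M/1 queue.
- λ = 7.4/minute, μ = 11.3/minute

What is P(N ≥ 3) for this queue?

ρ = λ/μ = 7.4/11.3 = 0.65487
P(N ≥ n) = ρⁿ
P(N ≥ 3) = 0.65487^3
P(N ≥ 3) = 0.2808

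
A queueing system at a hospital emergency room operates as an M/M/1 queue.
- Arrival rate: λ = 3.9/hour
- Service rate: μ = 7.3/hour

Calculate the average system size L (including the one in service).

ρ = λ/μ = 3.9/7.3 = 0.5342
For M/M/1: L = λ/(μ-λ)
L = 3.9/(7.3-3.9) = 3.9/3.40
L = 1.1471 patients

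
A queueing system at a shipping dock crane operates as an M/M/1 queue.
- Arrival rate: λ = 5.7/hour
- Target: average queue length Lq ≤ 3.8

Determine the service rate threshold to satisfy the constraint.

For M/M/1: Lq = λ²/(μ(μ-λ))
Need Lq ≤ 3.8, i.e. μ(μ-λ) ≥ λ²/3.8
μ² - 5.7μ - 32.49/3.8 ≥ 0  →  μ² - 5.7μ - 8.5500 ≥ 0
Quadratic formula (positive root): μ = [λ + √(λ² + 4×8.5500)]/2
Discriminant: 32.49 + 4×8.5500 = 66.6900, √66.6900 = 8.1664
μ ≥ (5.7 + 8.1664)/2 = 6.9332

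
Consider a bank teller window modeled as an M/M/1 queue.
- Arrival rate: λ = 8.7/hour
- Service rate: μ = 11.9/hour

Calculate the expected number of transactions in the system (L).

ρ = λ/μ = 8.7/11.9 = 0.7311
For M/M/1: L = λ/(μ-λ)
L = 8.7/(11.9-8.7) = 8.7/3.20
L = 2.7187 transactions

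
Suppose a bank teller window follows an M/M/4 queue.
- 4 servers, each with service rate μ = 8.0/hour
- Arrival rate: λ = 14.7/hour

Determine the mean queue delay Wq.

Traffic intensity: ρ = λ/(cμ) = 14.7/(4×8.0) = 0.4594
Since ρ = 0.4594 < 1, system is stable.
Offered load a = λ/μ = cρ = 14.7/8.0 = 1.8375
P₀ = [ Σₙ₌₀^3 aⁿ/n! + a^4/(4!(1-ρ)) ]⁻¹
Σ = a^0/0! + a^1/1! + a^2/2! + a^3/3! = 1.0000 + 1.8375 + 1.6882 + 1.0340 = 5.5597
a^4/(4!(1-ρ)) = 11.4001/(24 × 0.54063) = 0.8786
P₀ = 1/(5.5597 + 0.8786) = 0.1553
Lq = P₀·a^4·ρ / (4!(1-ρ)²) = 0.15532 × 11.4001 × 0.45937 / (24 × 0.29228) = 0.1160
Wq = Lq/λ = 0.11596/14.7 = 0.007888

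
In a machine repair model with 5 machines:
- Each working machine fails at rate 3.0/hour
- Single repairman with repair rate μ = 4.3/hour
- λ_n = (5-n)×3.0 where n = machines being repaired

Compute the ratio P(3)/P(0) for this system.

P(3)/P(0) = ∏_{i=0}^{3-1} λ_i/μ_{i+1}
= (5-0)×3.0/4.3 × (5-1)×3.0/4.3 × (5-2)×3.0/4.3
= 20.3756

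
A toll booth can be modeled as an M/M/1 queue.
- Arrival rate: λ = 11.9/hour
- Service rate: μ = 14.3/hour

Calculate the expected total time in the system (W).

First, compute utilization: ρ = λ/μ = 11.9/14.3 = 0.8322
For M/M/1: W = 1/(μ-λ)
W = 1/(14.3-11.9) = 1/2.40
W = 0.4167 hours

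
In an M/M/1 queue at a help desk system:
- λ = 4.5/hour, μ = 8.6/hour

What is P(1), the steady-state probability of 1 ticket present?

ρ = λ/μ = 4.5/8.6 = 0.5233
P(n) = (1-ρ)ρⁿ
P(1) = (1-0.5233) × 0.5233^1
P(1) = 0.4767 × 0.5233
P(1) = 0.2495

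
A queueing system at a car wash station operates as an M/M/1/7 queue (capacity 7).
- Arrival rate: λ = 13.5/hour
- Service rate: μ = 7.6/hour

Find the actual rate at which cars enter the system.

ρ = λ/μ = 13.5/7.6 = 1.7763
P₀ = (1-ρ)/(1-ρ^(K+1)) = (1-1.7763)/(1-1.7763^8) = -0.7763/-98.1130 = 0.007912
P_K = P₀×ρ^K = 0.007912 × 1.7763^7 = 0.007912 × 55.7974 = 0.4415
λ_eff = λ(1-P_K) = 13.5 × (1 - 0.44149) = 13.5 × 0.55851 = 7.5399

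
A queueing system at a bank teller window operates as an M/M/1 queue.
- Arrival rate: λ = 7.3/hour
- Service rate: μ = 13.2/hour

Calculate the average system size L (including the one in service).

ρ = λ/μ = 7.3/13.2 = 0.5530
For M/M/1: L = λ/(μ-λ)
L = 7.3/(13.2-7.3) = 7.3/5.90
L = 1.2373 transactions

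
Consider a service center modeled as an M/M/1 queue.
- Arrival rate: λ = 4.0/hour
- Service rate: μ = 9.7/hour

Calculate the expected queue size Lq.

ρ = λ/μ = 4.0/9.7 = 0.4124
For M/M/1: Lq = λ²/(μ(μ-λ))
Lq = 16.00/(9.7 × 5.70)
Lq = 0.2894 customers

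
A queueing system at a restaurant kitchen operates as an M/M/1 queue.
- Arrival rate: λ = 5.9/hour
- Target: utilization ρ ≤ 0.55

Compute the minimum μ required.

ρ = λ/μ, so μ = λ/ρ
μ ≥ 5.9/0.55 = 10.7273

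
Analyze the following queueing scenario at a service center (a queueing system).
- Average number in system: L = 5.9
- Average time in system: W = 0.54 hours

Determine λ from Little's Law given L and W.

Little's Law: L = λW, so λ = L/W
λ = 5.9/0.54 = 10.9259 customers/hour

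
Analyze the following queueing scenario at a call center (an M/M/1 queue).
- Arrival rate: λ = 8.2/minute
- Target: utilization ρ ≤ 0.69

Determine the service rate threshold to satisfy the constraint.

ρ = λ/μ, so μ = λ/ρ
μ ≥ 8.2/0.69 = 11.8841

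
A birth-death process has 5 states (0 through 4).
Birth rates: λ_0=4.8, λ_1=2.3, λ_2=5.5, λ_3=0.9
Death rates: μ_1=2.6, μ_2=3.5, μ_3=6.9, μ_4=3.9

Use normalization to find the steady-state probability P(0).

Ratios P(n)/P(0) = (λ₀···λₙ₋₁)/(μ₁···μₙ):
P(1)/P(0) = (4.8)/(2.6) = 1.84615
P(2)/P(0) = (4.8×2.3)/(2.6×3.5) = 1.21319
P(3)/P(0) = (4.8×2.3×5.5)/(2.6×3.5×6.9) = 0.967033
P(4)/P(0) = (4.8×2.3×5.5×0.9)/(2.6×3.5×6.9×3.9) = 0.223161

Normalization: ∑ P(n) = 1
P(0) × (1.00000 + 1.84615 + 1.21319 + 0.967033 + 0.223161) = 1
P(0) × 5.2495 = 1
P(0) = 1/5.2495 = 0.1905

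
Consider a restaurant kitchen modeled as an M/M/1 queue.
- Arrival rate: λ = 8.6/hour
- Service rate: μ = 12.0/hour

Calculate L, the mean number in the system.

ρ = λ/μ = 8.6/12.0 = 0.7167
For M/M/1: L = λ/(μ-λ)
L = 8.6/(12.0-8.6) = 8.6/3.40
L = 2.5294 orders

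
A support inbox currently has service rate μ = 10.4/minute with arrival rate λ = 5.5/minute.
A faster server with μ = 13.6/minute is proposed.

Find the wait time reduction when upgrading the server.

System 1: ρ₁ = 5.5/10.4 = 0.5288, W₁ = 1/(10.4-5.5) = 0.204082
System 2: ρ₂ = 5.5/13.6 = 0.4044, W₂ = 1/(13.6-5.5) = 0.123457
Improvement: (W₁-W₂)/W₁ = (0.204082-0.123457)/0.204082 = 39.51%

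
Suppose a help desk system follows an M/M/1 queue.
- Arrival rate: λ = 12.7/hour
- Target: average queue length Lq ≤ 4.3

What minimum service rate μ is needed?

For M/M/1: Lq = λ²/(μ(μ-λ))
Need Lq ≤ 4.3, i.e. μ(μ-λ) ≥ λ²/4.3
μ² - 12.7μ - 161.29/4.3 ≥ 0  →  μ² - 12.7μ - 37.5093 ≥ 0
Quadratic formula (positive root): μ = [λ + √(λ² + 4×37.5093)]/2
Discriminant: 161.29 + 4×37.5093 = 311.3272, √311.3272 = 17.64447
μ ≥ (12.7 + 17.64447)/2 = 15.1722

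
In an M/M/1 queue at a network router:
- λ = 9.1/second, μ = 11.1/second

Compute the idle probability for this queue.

ρ = λ/μ = 9.1/11.1 = 0.8198
P(0) = 1 - ρ = 1 - 0.8198 = 0.1802
The server is idle 18.02% of the time.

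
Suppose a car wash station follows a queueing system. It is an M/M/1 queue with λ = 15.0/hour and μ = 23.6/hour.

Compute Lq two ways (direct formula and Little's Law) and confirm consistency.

Method 1 (direct): Lq = λ²/(μ(μ-λ)) = 225.00/(23.6 × 8.60) = 1.1086

Method 2 (Little's Law):
W = 1/(μ-λ) = 1/8.60 = 0.116279
Wq = W - 1/μ = 0.116279 - 0.0423729 = 0.073906
Lq = λWq = 15.0 × 0.073906 = 1.1086 ✔ (matches Method 1)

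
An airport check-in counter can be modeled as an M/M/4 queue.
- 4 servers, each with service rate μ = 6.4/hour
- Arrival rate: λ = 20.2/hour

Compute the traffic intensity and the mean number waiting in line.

Traffic intensity: ρ = λ/(cμ) = 20.2/(4×6.4) = 0.7891
Since ρ = 0.7891 < 1, system is stable.
Offered load a = λ/μ = cρ = 20.2/6.4 = 3.1562
P₀ = [ Σₙ₌₀^3 aⁿ/n! + a^4/(4!(1-ρ)) ]⁻¹
Σ = a^0/0! + a^1/1! + a^2/2! + a^3/3! = 1.0000 + 3.1562 + 4.9810 + 5.2404 = 14.3776
a^4/(4!(1-ρ)) = 99.2397/(24 × 0.210938) = 19.6029
P₀ = 1/(14.3776 + 19.6029) = 0.02943
Lq = P₀·a^4·ρ / (4!(1-ρ)²) = 0.029429 × 99.2397 × 0.78906 / (24 × 0.044495) = 2.1580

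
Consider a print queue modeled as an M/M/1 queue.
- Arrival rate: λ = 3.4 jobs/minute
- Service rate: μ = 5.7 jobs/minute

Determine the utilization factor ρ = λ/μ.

Server utilization: ρ = λ/μ
ρ = 3.4/5.7 = 0.5965
The server is busy 59.65% of the time.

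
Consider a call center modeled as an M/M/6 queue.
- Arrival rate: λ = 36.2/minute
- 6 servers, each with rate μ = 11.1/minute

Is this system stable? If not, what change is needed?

Stability requires ρ = λ/(cμ) < 1
ρ = 36.2/(6 × 11.1) = 36.2/66.60 = 0.5435
Since 0.5435 < 1, the system is STABLE.
The servers are busy 54.35% of the time.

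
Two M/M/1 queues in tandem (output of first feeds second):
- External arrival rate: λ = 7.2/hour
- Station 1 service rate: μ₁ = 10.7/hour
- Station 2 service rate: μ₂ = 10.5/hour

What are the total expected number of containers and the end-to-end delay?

By Jackson's theorem, each station behaves as independent M/M/1.
Station 1: ρ₁ = 7.2/10.7 = 0.6729, L₁ = ρ₁/(1-ρ₁) = λ/(μ₁-λ) = 7.2/3.50 = 2.05714
Station 2: ρ₂ = 7.2/10.5 = 0.6857, L₂ = ρ₂/(1-ρ₂) = λ/(μ₂-λ) = 7.2/3.30 = 2.18182
Total: L = L₁ + L₂ = 2.05714 + 2.18182 = 4.2390
W = L/λ = 4.2390/7.2 = 0.5887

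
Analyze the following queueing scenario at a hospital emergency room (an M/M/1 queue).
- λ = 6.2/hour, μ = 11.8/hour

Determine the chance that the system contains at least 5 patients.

ρ = λ/μ = 6.2/11.8 = 0.525424
P(N ≥ n) = ρⁿ
P(N ≥ 5) = 0.525424^5
P(N ≥ 5) = 0.04005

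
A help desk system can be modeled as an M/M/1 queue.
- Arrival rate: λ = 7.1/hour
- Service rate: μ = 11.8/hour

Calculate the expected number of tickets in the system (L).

ρ = λ/μ = 7.1/11.8 = 0.6017
For M/M/1: L = λ/(μ-λ)
L = 7.1/(11.8-7.1) = 7.1/4.70
L = 1.5106 tickets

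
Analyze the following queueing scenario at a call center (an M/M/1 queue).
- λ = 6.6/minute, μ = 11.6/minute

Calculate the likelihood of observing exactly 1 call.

ρ = λ/μ = 6.6/11.6 = 0.5690
P(n) = (1-ρ)ρⁿ
P(1) = (1-0.5690) × 0.5690^1
P(1) = 0.4310 × 0.5690
P(1) = 0.2452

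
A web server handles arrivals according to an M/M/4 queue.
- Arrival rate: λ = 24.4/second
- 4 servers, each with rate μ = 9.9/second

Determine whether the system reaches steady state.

Stability requires ρ = λ/(cμ) < 1
ρ = 24.4/(4 × 9.9) = 24.4/39.60 = 0.6162
Since 0.6162 < 1, the system is STABLE.
The servers are busy 61.62% of the time.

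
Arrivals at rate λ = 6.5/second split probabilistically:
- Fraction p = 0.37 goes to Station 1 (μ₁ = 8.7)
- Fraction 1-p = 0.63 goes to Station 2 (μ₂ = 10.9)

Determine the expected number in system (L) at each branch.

Effective rates: λ₁ = 6.5×0.37 = 2.405, λ₂ = 6.5×0.63 = 4.095
Station 1: ρ₁ = 2.405/8.7 = 0.2764, L₁ = ρ₁/(1-ρ₁) = 0.2764/(1-0.2764) = 0.3820
Station 2: ρ₂ = 4.095/10.9 = 0.3757, L₂ = ρ₂/(1-ρ₂) = 0.3757/(1-0.3757) = 0.6018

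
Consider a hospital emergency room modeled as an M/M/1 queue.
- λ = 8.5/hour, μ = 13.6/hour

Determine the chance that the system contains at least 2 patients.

ρ = λ/μ = 8.5/13.6 = 0.6250
P(N ≥ n) = ρⁿ
P(N ≥ 2) = 0.6250^2
P(N ≥ 2) = 0.3906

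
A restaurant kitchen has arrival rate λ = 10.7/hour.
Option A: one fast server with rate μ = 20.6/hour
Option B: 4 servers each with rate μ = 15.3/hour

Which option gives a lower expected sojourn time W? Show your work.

Option A: single server μ = 20.6 (M/M/1)
  ρ_A = 10.7/20.6 = 0.5194
  W_A = 1/(μ-λ) = 1/(20.6-10.7) = 1/9.90 = 0.1010

Option B: 4 servers μ = 15.3 (M/M/4)
  ρ_B = λ/(cμ) = 10.7/(4×15.3) = 0.1748
  Offered load a = λ/μ = cρ = 10.7/15.3 = 0.6993
  P₀ = [ Σₙ₌₀^3 aⁿ/n! + a^4/(4!(1-ρ)) ]⁻¹
  Σ = a^0/0! + a^1/1! + a^2/2! + a^3/3! = 1.0000 + 0.69935 + 0.24454 + 0.057007 = 2.0009
  a^4/(4!(1-ρ)) = 0.2392/(24 × 0.8252) = 0.01208
  P₀ = 1/(2.0009 + 0.01208) = 0.4968
  Lq = P₀·a^4·ρ / (4!(1-ρ)²) = 0.4968 × 0.2392 × 0.1748 / (24 × 0.6809) = 0.001271
  Wq_B = Lq/λ = 0.001271/10.7 = 0.0001188
  W_B = Wq_B + 1/μ = 0.0001188 + 0.06536 = 0.06548

Since W_B = 0.06548 < W_A = 0.1010, Option B (multiple servers) has the shorter time in system.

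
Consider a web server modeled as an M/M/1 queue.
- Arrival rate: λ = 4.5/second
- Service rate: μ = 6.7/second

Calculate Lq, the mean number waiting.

ρ = λ/μ = 4.5/6.7 = 0.6716
For M/M/1: Lq = λ²/(μ(μ-λ))
Lq = 20.25/(6.7 × 2.20)
Lq = 1.3738 requests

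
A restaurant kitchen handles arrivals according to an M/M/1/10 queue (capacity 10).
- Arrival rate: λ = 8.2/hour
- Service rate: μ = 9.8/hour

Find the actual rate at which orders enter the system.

ρ = λ/μ = 8.2/9.8 = 0.836735
P₀ = (1-ρ)/(1-ρ^(K+1)) = (1-0.836735)/(1-0.836735^11) = 0.16326/0.85924 = 0.1900
P_K = P₀×ρ^K = 0.1900 × 0.836735^10 = 0.1900 × 0.1682 = 0.03196
λ_eff = λ(1-P_K) = 8.2 × (1 - 0.03196) = 8.2 × 0.96804 = 7.9379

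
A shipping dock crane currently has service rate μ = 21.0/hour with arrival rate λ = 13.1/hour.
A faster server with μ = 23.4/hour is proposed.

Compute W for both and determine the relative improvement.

System 1: ρ₁ = 13.1/21.0 = 0.6238, W₁ = 1/(21.0-13.1) = 0.12658
System 2: ρ₂ = 13.1/23.4 = 0.5598, W₂ = 1/(23.4-13.1) = 0.097087
Improvement: (W₁-W₂)/W₁ = (0.12658-0.097087)/0.12658 = 23.30%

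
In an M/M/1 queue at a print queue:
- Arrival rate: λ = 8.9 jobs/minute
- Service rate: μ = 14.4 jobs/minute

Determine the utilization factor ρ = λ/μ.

Server utilization: ρ = λ/μ
ρ = 8.9/14.4 = 0.6181
The server is busy 61.81% of the time.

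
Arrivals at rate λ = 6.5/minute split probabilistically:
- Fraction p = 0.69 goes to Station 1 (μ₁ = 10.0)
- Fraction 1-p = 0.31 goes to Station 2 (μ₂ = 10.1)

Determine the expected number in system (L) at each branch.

Effective rates: λ₁ = 6.5×0.69 = 4.485, λ₂ = 6.5×0.31 = 2.015
Station 1: ρ₁ = 4.485/10.0 = 0.4485, L₁ = ρ₁/(1-ρ₁) = 0.4485/(1-0.4485) = 0.8132
Station 2: ρ₂ = 2.015/10.1 = 0.1995, L₂ = ρ₂/(1-ρ₂) = 0.1995/(1-0.1995) = 0.2492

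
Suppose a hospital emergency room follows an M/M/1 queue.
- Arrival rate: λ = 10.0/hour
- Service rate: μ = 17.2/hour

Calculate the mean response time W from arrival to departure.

First, compute utilization: ρ = λ/μ = 10.0/17.2 = 0.5814
For M/M/1: W = 1/(μ-λ)
W = 1/(17.2-10.0) = 1/7.20
W = 0.1389 hours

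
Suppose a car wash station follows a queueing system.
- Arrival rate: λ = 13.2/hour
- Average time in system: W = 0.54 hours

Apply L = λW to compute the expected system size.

Little's Law: L = λW
L = 13.2 × 0.54 = 7.1280 cars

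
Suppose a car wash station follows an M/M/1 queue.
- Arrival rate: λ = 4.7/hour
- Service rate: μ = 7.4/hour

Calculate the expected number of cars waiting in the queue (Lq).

ρ = λ/μ = 4.7/7.4 = 0.6351
For M/M/1: Lq = λ²/(μ(μ-λ))
Lq = 22.09/(7.4 × 2.70)
Lq = 1.1056 cars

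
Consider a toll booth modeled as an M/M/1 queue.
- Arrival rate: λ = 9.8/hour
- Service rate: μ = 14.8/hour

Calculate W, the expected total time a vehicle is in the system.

First, compute utilization: ρ = λ/μ = 9.8/14.8 = 0.6622
For M/M/1: W = 1/(μ-λ)
W = 1/(14.8-9.8) = 1/5.00
W = 0.2000 hours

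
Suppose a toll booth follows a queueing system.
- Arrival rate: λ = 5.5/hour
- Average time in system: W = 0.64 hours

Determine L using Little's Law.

Little's Law: L = λW
L = 5.5 × 0.64 = 3.5200 vehicles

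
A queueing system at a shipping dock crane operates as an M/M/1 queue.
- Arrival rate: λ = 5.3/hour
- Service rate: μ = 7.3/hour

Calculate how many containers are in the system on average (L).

ρ = λ/μ = 5.3/7.3 = 0.7260
For M/M/1: L = λ/(μ-λ)
L = 5.3/(7.3-5.3) = 5.3/2.00
L = 2.6500 containers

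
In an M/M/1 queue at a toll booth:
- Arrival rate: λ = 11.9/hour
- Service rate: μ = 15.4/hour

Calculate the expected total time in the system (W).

First, compute utilization: ρ = λ/μ = 11.9/15.4 = 0.7727
For M/M/1: W = 1/(μ-λ)
W = 1/(15.4-11.9) = 1/3.50
W = 0.2857 hours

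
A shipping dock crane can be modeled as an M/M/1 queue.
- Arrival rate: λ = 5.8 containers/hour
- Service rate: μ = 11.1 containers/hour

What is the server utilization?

Server utilization: ρ = λ/μ
ρ = 5.8/11.1 = 0.5225
The server is busy 52.25% of the time.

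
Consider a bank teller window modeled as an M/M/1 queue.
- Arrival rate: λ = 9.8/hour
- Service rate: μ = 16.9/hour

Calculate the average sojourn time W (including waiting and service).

First, compute utilization: ρ = λ/μ = 9.8/16.9 = 0.5799
For M/M/1: W = 1/(μ-λ)
W = 1/(16.9-9.8) = 1/7.10
W = 0.1408 hours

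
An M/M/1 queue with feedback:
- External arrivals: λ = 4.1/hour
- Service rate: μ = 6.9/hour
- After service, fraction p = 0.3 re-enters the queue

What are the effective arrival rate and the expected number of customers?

Effective arrival rate: λ_eff = λ/(1-p) = 4.1/(1-0.3) = 4.1/0.70 = 5.8571
ρ = λ_eff/μ = 5.8571/6.9 = 0.84886
L = ρ/(1-ρ) = 0.84886/(1-0.84886) = 5.6164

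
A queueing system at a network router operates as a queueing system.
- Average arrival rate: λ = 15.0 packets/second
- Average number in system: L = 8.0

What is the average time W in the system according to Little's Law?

Little's Law: L = λW, so W = L/λ
W = 8.0/15.0 = 0.5333 seconds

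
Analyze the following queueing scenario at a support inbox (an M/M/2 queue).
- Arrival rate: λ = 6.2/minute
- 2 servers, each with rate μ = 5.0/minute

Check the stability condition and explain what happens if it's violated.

Stability requires ρ = λ/(cμ) < 1
ρ = 6.2/(2 × 5.0) = 6.2/10.00 = 0.6200
Since 0.6200 < 1, the system is STABLE.
The servers are busy 62.00% of the time.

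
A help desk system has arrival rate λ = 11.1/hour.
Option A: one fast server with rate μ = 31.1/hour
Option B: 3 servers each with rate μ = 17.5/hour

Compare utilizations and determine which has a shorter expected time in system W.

Option A: single server μ = 31.1 (M/M/1)
  ρ_A = 11.1/31.1 = 0.3569
  W_A = 1/(μ-λ) = 1/(31.1-11.1) = 1/20.00 = 0.05000

Option B: 3 servers μ = 17.5 (M/M/3)
  ρ_B = λ/(cμ) = 11.1/(3×17.5) = 0.2114
  Offered load a = λ/μ = cρ = 11.1/17.5 = 0.6343
  P₀ = [ Σₙ₌₀^2 aⁿ/n! + a^3/(3!(1-ρ)) ]⁻¹
  Σ = a^0/0! + a^1/1! + a^2/2! = 1.00000 + 0.634286 + 0.201159 = 1.8354
  a^3/(3!(1-ρ)) = 0.25518/(6 × 0.78857) = 0.05393
  P₀ = 1/(1.8354 + 0.05393) = 0.5293
  Lq = P₀·a^3·ρ / (3!(1-ρ)²) = 0.5293 × 0.2552 × 0.2114 / (6 × 0.6218) = 0.007654
  Wq_B = Lq/λ = 0.007654/11.1 = 0.0006895
  W_B = Wq_B + 1/μ = 0.0006895 + 0.05714 = 0.05783

Since W_A = 0.05000 < W_B = 0.05783, Option A (single fast server) has the shorter time in system.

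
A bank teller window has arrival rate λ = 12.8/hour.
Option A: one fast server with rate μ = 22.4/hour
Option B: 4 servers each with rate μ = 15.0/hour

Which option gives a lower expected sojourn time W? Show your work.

Option A: single server μ = 22.4 (M/M/1)
  ρ_A = 12.8/22.4 = 0.5714
  W_A = 1/(μ-λ) = 1/(22.4-12.8) = 1/9.60 = 0.1042

Option B: 4 servers μ = 15.0 (M/M/4)
  ρ_B = λ/(cμ) = 12.8/(4×15.0) = 0.2133
  Offered load a = λ/μ = cρ = 12.8/15.0 = 0.8533
  P₀ = [ Σₙ₌₀^3 aⁿ/n! + a^4/(4!(1-ρ)) ]⁻¹
  Σ = a^0/0! + a^1/1! + a^2/2! + a^3/3! = 1.0000 + 0.8533 + 0.3641 + 0.1036 = 2.3210
  a^4/(4!(1-ρ)) = 0.5302/(24 × 0.7867) = 0.02808
  P₀ = 1/(2.3210 + 0.02808) = 0.4257
  Lq = P₀·a^4·ρ / (4!(1-ρ)²) = 0.4257 × 0.5302 × 0.2133 / (24 × 0.6188) = 0.003242
  Wq_B = Lq/λ = 0.003242/12.8 = 0.0002533
  W_B = Wq_B + 1/μ = 0.0002533 + 0.06667 = 0.06692

Since W_B = 0.06692 < W_A = 0.1042, Option B (multiple servers) has the shorter time in system.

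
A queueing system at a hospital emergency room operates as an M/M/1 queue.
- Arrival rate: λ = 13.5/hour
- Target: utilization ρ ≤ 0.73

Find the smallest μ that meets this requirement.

ρ = λ/μ, so μ = λ/ρ
μ ≥ 13.5/0.73 = 18.4932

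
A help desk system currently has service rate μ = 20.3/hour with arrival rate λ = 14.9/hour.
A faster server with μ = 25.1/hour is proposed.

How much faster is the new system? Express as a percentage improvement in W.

System 1: ρ₁ = 14.9/20.3 = 0.7340, W₁ = 1/(20.3-14.9) = 0.1852
System 2: ρ₂ = 14.9/25.1 = 0.5936, W₂ = 1/(25.1-14.9) = 0.09804
Improvement: (W₁-W₂)/W₁ = (0.1852-0.09804)/0.1852 = 47.06%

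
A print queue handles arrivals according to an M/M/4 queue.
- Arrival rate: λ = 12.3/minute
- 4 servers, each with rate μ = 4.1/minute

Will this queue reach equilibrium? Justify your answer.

Stability requires ρ = λ/(cμ) < 1
ρ = 12.3/(4 × 4.1) = 12.3/16.40 = 0.7500
Since 0.7500 < 1, the system is STABLE.
The servers are busy 75.00% of the time.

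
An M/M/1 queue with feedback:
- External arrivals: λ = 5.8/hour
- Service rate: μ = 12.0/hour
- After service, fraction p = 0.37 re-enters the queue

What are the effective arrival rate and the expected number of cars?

Effective arrival rate: λ_eff = λ/(1-p) = 5.8/(1-0.37) = 5.8/0.63 = 9.2063
ρ = λ_eff/μ = 9.2063/12.0 = 0.7672
L = ρ/(1-ρ) = 0.7672/(1-0.7672) = 3.2955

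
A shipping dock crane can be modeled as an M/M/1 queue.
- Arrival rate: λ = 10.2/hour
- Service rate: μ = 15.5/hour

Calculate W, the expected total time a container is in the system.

First, compute utilization: ρ = λ/μ = 10.2/15.5 = 0.6581
For M/M/1: W = 1/(μ-λ)
W = 1/(15.5-10.2) = 1/5.30
W = 0.1887 hours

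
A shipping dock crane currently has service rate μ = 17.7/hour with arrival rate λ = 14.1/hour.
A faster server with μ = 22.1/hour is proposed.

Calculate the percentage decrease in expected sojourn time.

System 1: ρ₁ = 14.1/17.7 = 0.7966, W₁ = 1/(17.7-14.1) = 0.2778
System 2: ρ₂ = 14.1/22.1 = 0.6380, W₂ = 1/(22.1-14.1) = 0.1250
Improvement: (W₁-W₂)/W₁ = (0.2778-0.1250)/0.2778 = 55.00%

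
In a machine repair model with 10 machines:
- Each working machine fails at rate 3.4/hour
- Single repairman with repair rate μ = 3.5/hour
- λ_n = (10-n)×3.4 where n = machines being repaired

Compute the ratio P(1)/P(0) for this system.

P(1)/P(0) = ∏_{i=0}^{1-1} λ_i/μ_{i+1}
= (10-0)×3.4/3.5
= 9.7143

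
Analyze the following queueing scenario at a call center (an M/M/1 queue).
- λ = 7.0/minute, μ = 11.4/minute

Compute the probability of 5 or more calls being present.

ρ = λ/μ = 7.0/11.4 = 0.61404
P(N ≥ n) = ρⁿ
P(N ≥ 5) = 0.61404^5
P(N ≥ 5) = 0.08729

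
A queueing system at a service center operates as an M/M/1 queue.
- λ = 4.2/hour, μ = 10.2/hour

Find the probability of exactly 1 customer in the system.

ρ = λ/μ = 4.2/10.2 = 0.4118
P(n) = (1-ρ)ρⁿ
P(1) = (1-0.4118) × 0.4118^1
P(1) = 0.5882 × 0.4118
P(1) = 0.2422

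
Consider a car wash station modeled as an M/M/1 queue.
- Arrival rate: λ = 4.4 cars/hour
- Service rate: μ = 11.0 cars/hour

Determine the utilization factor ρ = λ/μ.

Server utilization: ρ = λ/μ
ρ = 4.4/11.0 = 0.4000
The server is busy 40.00% of the time.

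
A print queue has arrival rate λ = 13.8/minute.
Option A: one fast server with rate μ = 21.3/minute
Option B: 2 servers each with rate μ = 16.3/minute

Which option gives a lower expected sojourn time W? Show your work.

Option A: single server μ = 21.3 (M/M/1)
  ρ_A = 13.8/21.3 = 0.6479
  W_A = 1/(μ-λ) = 1/(21.3-13.8) = 1/7.50 = 0.1333

Option B: 2 servers μ = 16.3 (M/M/2)
  ρ_B = λ/(cμ) = 13.8/(2×16.3) = 0.4233
  Offered load a = λ/μ = cρ = 13.8/16.3 = 0.8466
  P₀ = [ Σₙ₌₀^1 aⁿ/n! + a^2/(2!(1-ρ)) ]⁻¹
  Σ = a^0/0! + a^1/1! = 1.0000 + 0.8466 = 1.8466
  a^2/(2!(1-ρ)) = 0.7168/(2 × 0.5767) = 0.6215
  P₀ = 1/(1.8466 + 0.6215) = 0.4052
  Lq = P₀·a^2·ρ / (2!(1-ρ)²) = 0.4052 × 0.7168 × 0.4233 / (2 × 0.3326) = 0.1848
  Wq_B = Lq/λ = 0.1848/13.8 = 0.01339
  W_B = Wq_B + 1/μ = 0.01339 + 0.06135 = 0.07474

Since W_B = 0.07474 < W_A = 0.1333, Option B (multiple servers) has the shorter time in system.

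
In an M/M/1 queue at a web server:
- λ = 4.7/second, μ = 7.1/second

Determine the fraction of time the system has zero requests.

ρ = λ/μ = 4.7/7.1 = 0.6620
P(0) = 1 - ρ = 1 - 0.6620 = 0.3380
The server is idle 33.80% of the time.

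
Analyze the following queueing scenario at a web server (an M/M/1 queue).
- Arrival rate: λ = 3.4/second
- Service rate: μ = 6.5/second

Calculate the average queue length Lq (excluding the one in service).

ρ = λ/μ = 3.4/6.5 = 0.5231
For M/M/1: Lq = λ²/(μ(μ-λ))
Lq = 11.56/(6.5 × 3.10)
Lq = 0.5737 requests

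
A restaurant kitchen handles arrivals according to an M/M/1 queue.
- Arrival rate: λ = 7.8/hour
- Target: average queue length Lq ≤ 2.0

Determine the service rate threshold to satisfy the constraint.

For M/M/1: Lq = λ²/(μ(μ-λ))
Need Lq ≤ 2.0, i.e. μ(μ-λ) ≥ λ²/2.0
μ² - 7.8μ - 60.84/2.0 ≥ 0  →  μ² - 7.8μ - 30.4200 ≥ 0
Quadratic formula (positive root): μ = [λ + √(λ² + 4×30.4200)]/2
Discriminant: 60.84 + 4×30.4200 = 182.5200, √182.5200 = 13.5100
μ ≥ (7.8 + 13.5100)/2 = 10.6550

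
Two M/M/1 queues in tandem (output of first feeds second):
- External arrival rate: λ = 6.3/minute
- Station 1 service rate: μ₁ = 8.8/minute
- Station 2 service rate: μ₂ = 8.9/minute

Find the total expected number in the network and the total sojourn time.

By Jackson's theorem, each station behaves as independent M/M/1.
Station 1: ρ₁ = 6.3/8.8 = 0.7159, L₁ = ρ₁/(1-ρ₁) = λ/(μ₁-λ) = 6.3/2.50 = 2.5200
Station 2: ρ₂ = 6.3/8.9 = 0.7079, L₂ = ρ₂/(1-ρ₂) = λ/(μ₂-λ) = 6.3/2.60 = 2.4231
Total: L = L₁ + L₂ = 2.5200 + 2.4231 = 4.9431
W = L/λ = 4.9431/6.3 = 0.7846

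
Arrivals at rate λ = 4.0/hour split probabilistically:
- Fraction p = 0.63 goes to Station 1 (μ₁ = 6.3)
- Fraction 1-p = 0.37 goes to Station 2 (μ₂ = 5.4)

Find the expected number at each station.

Effective rates: λ₁ = 4.0×0.63 = 2.52, λ₂ = 4.0×0.37 = 1.48
Station 1: ρ₁ = 2.52/6.3 = 0.4000, L₁ = ρ₁/(1-ρ₁) = 0.4000/(1-0.4000) = 0.6667
Station 2: ρ₂ = 1.48/5.4 = 0.2741, L₂ = ρ₂/(1-ρ₂) = 0.2741/(1-0.2741) = 0.3776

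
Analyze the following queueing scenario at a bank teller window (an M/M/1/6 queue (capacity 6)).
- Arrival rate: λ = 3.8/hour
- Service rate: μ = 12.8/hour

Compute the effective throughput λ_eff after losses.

ρ = λ/μ = 3.8/12.8 = 0.296875
P₀ = (1-ρ)/(1-ρ^(K+1)) = (1-0.296875)/(1-0.296875^7) = 0.70312/0.99980 = 0.7033
P_K = P₀×ρ^K = 0.7033 × 0.296875^6 = 0.7033 × 0.0006846 = 0.0004815
λ_eff = λ(1-P_K) = 3.8 × (1 - 0.0004815) = 3.8 × 0.99952 = 3.7982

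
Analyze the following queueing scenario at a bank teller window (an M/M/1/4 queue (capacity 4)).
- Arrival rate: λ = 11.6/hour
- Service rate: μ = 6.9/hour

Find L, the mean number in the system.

ρ = λ/μ = 11.6/6.9 = 1.6812
P₀ = (1-ρ)/(1-ρ^(K+1)) = (1-1.6812)/(1-1.6812^5) = -0.6812/-12.4306 = 0.05480
P_K = P₀×ρ^K = 0.05480 × 1.6812^4 = 0.05480 × 7.9887 = 0.4378
L = ρ[1 - (K+1)ρ^K + Kρ^(K+1)] / [(1-ρ)(1-ρ^(K+1))]
L = 1.6812 × (1 - 5×7.9887 + 4×13.4306) / ((1 - 1.6812) × (1 - 13.4306)) = 2.9342 transactions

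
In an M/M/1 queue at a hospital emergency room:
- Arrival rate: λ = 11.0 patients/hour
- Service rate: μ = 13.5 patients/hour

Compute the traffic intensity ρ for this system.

Server utilization: ρ = λ/μ
ρ = 11.0/13.5 = 0.8148
The server is busy 81.48% of the time.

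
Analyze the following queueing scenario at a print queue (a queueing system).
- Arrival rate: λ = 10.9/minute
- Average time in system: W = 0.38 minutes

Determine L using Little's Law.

Little's Law: L = λW
L = 10.9 × 0.38 = 4.1420 jobs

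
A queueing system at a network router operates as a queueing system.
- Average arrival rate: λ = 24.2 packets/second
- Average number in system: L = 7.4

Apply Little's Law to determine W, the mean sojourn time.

Little's Law: L = λW, so W = L/λ
W = 7.4/24.2 = 0.3058 seconds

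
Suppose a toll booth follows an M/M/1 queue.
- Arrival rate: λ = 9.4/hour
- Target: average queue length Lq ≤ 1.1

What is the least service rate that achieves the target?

For M/M/1: Lq = λ²/(μ(μ-λ))
Need Lq ≤ 1.1, i.e. μ(μ-λ) ≥ λ²/1.1
μ² - 9.4μ - 88.36/1.1 ≥ 0  →  μ² - 9.4μ - 80.32727 ≥ 0
Quadratic formula (positive root): μ = [λ + √(λ² + 4×80.32727)]/2
Discriminant: 88.36 + 4×80.32727 = 409.6691, √409.6691 = 20.24028
μ ≥ (9.4 + 20.24028)/2 = 14.8201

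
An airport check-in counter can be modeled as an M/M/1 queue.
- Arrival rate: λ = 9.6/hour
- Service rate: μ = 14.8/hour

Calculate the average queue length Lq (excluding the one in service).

ρ = λ/μ = 9.6/14.8 = 0.6486
For M/M/1: Lq = λ²/(μ(μ-λ))
Lq = 92.16/(14.8 × 5.20)
Lq = 1.1975 passengers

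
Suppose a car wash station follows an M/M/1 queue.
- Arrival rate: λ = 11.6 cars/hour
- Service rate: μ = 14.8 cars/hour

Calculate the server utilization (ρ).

Server utilization: ρ = λ/μ
ρ = 11.6/14.8 = 0.7838
The server is busy 78.38% of the time.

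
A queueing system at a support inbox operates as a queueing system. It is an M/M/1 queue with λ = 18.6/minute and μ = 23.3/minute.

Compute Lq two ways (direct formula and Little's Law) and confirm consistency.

Method 1 (direct): Lq = λ²/(μ(μ-λ)) = 345.96/(23.3 × 4.70) = 3.1592

Method 2 (Little's Law):
W = 1/(μ-λ) = 1/4.70 = 0.21277
Wq = W - 1/μ = 0.21277 - 0.042918 = 0.16985
Lq = λWq = 18.6 × 0.16985 = 3.1592 ✔ (matches Method 1)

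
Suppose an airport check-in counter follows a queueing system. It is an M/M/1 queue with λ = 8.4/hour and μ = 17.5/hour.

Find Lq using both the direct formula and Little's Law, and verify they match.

Method 1 (direct): Lq = λ²/(μ(μ-λ)) = 70.56/(17.5 × 9.10) = 0.4431

Method 2 (Little's Law):
W = 1/(μ-λ) = 1/9.10 = 0.10989
Wq = W - 1/μ = 0.10989 - 0.057143 = 0.05275
Lq = λWq = 8.4 × 0.05275 = 0.4431 ✔ (matches Method 1)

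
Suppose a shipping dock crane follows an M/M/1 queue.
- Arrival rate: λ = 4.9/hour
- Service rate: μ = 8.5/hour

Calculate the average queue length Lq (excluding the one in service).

ρ = λ/μ = 4.9/8.5 = 0.5765
For M/M/1: Lq = λ²/(μ(μ-λ))
Lq = 24.01/(8.5 × 3.60)
Lq = 0.7846 containers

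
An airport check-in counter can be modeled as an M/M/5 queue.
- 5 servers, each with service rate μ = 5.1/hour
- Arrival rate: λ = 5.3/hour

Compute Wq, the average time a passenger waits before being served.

Traffic intensity: ρ = λ/(cμ) = 5.3/(5×5.1) = 0.2078
Since ρ = 0.2078 < 1, system is stable.
Offered load a = λ/μ = cρ = 5.3/5.1 = 1.0392
P₀ = [ Σₙ₌₀^4 aⁿ/n! + a^5/(5!(1-ρ)) ]⁻¹
Σ = a^0/0! + a^1/1! + a^2/2! + a^3/3! + a^4/4! = 1.0000 + 1.0392 + 0.5400 + 0.1871 + 0.04860 = 2.8149
a^5/(5!(1-ρ)) = 1.2121/(120 × 0.7922) = 0.01275
P₀ = 1/(2.8149 + 0.01275) = 0.3537
Lq = P₀·a^5·ρ / (5!(1-ρ)²) = 0.3537 × 1.2121 × 0.2078 / (120 × 0.6275) = 0.001183
Wq = Lq/λ = 0.001183/5.3 = 0.0002232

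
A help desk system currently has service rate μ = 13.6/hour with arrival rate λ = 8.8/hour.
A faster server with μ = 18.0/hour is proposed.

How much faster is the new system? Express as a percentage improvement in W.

System 1: ρ₁ = 8.8/13.6 = 0.6471, W₁ = 1/(13.6-8.8) = 0.208333
System 2: ρ₂ = 8.8/18.0 = 0.4889, W₂ = 1/(18.0-8.8) = 0.108696
Improvement: (W₁-W₂)/W₁ = (0.208333-0.108696)/0.208333 = 47.83%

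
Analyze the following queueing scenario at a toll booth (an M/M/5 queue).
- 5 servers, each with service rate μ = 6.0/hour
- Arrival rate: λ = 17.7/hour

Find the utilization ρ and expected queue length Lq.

Traffic intensity: ρ = λ/(cμ) = 17.7/(5×6.0) = 0.5900
Since ρ = 0.5900 < 1, system is stable.
Offered load a = λ/μ = cρ = 17.7/6.0 = 2.9500
P₀ = [ Σₙ₌₀^4 aⁿ/n! + a^5/(5!(1-ρ)) ]⁻¹
Σ = a^0/0! + a^1/1! + a^2/2! + a^3/3! + a^4/4! = 1.0000 + 2.9500 + 4.3512 + 4.2787 + 3.1556 = 15.7355
a^5/(5!(1-ρ)) = 223.4138/(120 × 0.4100) = 4.5409
P₀ = 1/(15.7355 + 4.5409) = 0.04932
Lq = P₀·a^5·ρ / (5!(1-ρ)²) = 0.04932 × 223.4138 × 0.5900 / (120 × 0.1681) = 0.3223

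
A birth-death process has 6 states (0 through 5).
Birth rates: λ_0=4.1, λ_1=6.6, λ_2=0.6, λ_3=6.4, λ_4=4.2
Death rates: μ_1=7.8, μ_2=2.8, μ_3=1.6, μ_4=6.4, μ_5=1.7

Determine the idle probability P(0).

Ratios P(n)/P(0) = (λ₀···λₙ₋₁)/(μ₁···μₙ):
P(1)/P(0) = (4.1)/(7.8) = 0.52564
P(2)/P(0) = (4.1×6.6)/(7.8×2.8) = 1.2390
P(3)/P(0) = (4.1×6.6×0.6)/(7.8×2.8×1.6) = 0.46463
P(4)/P(0) = (4.1×6.6×0.6×6.4)/(7.8×2.8×1.6×6.4) = 0.46463
P(5)/P(0) = (4.1×6.6×0.6×6.4×4.2)/(7.8×2.8×1.6×6.4×1.7) = 1.1479

Normalization: ∑ P(n) = 1
P(0) × (1.0000 + 0.52564 + 1.2390 + 0.46463 + 0.46463 + 1.1479) = 1
P(0) × 4.8418 = 1
P(0) = 1/4.8418 = 0.2065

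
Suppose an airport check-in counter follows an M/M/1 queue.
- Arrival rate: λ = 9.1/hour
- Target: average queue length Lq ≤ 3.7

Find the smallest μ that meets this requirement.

For M/M/1: Lq = λ²/(μ(μ-λ))
Need Lq ≤ 3.7, i.e. μ(μ-λ) ≥ λ²/3.7
μ² - 9.1μ - 82.81/3.7 ≥ 0  →  μ² - 9.1μ - 22.38108 ≥ 0
Quadratic formula (positive root): μ = [λ + √(λ² + 4×22.38108)]/2
Discriminant: 82.81 + 4×22.38108 = 172.3343, √172.3343 = 13.1276
μ ≥ (9.1 + 13.1276)/2 = 11.1138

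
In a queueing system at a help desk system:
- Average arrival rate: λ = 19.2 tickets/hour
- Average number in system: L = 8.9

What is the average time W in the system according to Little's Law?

Little's Law: L = λW, so W = L/λ
W = 8.9/19.2 = 0.4635 hours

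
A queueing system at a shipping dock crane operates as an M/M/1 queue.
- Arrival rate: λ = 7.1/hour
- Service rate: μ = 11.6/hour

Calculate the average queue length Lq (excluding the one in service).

ρ = λ/μ = 7.1/11.6 = 0.6121
For M/M/1: Lq = λ²/(μ(μ-λ))
Lq = 50.41/(11.6 × 4.50)
Lq = 0.9657 containers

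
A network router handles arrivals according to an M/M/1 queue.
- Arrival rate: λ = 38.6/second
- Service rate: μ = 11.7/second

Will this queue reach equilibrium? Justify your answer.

Stability requires ρ = λ/(cμ) < 1
ρ = 38.6/(1 × 11.7) = 38.6/11.70 = 3.2991
Since 3.2991 ≥ 1, the system is UNSTABLE.
Queue grows without bound. Need μ > λ = 38.6.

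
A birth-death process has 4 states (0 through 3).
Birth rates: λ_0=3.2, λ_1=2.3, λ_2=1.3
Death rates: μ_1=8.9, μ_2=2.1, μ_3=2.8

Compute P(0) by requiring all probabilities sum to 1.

Ratios P(n)/P(0) = (λ₀···λₙ₋₁)/(μ₁···μₙ):
P(1)/P(0) = (3.2)/(8.9) = 0.3596
P(2)/P(0) = (3.2×2.3)/(8.9×2.1) = 0.3938
P(3)/P(0) = (3.2×2.3×1.3)/(8.9×2.1×2.8) = 0.1828

Normalization: ∑ P(n) = 1
P(0) × (1.0000 + 0.3596 + 0.3938 + 0.1828) = 1
P(0) × 1.9362 = 1
P(0) = 1/1.9362 = 0.5165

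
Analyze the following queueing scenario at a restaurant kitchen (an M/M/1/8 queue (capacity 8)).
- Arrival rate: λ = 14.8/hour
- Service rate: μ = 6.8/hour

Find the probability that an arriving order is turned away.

ρ = λ/μ = 14.8/6.8 = 2.1765
P₀ = (1-ρ)/(1-ρ^(K+1)) = (1-2.1765)/(1-2.1765^9) = -1.1765/-1095.0441 = 0.001074
P_K = P₀×ρ^K = 0.0010744 × 2.1765^8 = 0.0010744 × 503.5810 = 0.5410
Blocking probability = 54.10%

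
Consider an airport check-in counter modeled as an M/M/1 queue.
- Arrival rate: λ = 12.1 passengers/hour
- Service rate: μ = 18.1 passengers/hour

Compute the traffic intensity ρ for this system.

Server utilization: ρ = λ/μ
ρ = 12.1/18.1 = 0.6685
The server is busy 66.85% of the time.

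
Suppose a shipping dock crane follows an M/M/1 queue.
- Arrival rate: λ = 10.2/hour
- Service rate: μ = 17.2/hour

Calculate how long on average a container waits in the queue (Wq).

First, compute utilization: ρ = λ/μ = 10.2/17.2 = 0.5930
For M/M/1: Wq = λ/(μ(μ-λ))
Wq = 10.2/(17.2 × (17.2-10.2))
Wq = 10.2/(17.2 × 7.00)
Wq = 0.08472 hours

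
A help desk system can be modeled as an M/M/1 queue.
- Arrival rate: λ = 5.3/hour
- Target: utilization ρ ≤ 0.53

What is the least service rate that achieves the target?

ρ = λ/μ, so μ = λ/ρ
μ ≥ 5.3/0.53 = 10.0000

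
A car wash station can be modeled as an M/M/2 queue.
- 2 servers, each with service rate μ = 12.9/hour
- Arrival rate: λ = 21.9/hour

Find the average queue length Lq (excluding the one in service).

Traffic intensity: ρ = λ/(cμ) = 21.9/(2×12.9) = 0.8488
Since ρ = 0.8488 < 1, system is stable.
Offered load a = λ/μ = cρ = 21.9/12.9 = 1.6977
P₀ = [ Σₙ₌₀^1 aⁿ/n! + a^2/(2!(1-ρ)) ]⁻¹
Σ = a^0/0! + a^1/1! = 1.0000 + 1.6977 = 2.6977
a^2/(2!(1-ρ)) = 2.88210/(2 × 0.151163) = 9.5331
P₀ = 1/(2.6977 + 9.5331) = 0.08176
Lq = P₀·a^2·ρ / (2!(1-ρ)²) = 0.0817610 × 2.88210 × 0.848837 / (2 × 0.0228502) = 4.3768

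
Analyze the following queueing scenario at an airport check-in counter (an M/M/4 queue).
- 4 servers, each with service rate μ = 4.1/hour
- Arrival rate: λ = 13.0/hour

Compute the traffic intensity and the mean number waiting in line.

Traffic intensity: ρ = λ/(cμ) = 13.0/(4×4.1) = 0.7927
Since ρ = 0.7927 < 1, system is stable.
Offered load a = λ/μ = cρ = 13.0/4.1 = 3.1707
P₀ = [ Σₙ₌₀^3 aⁿ/n! + a^4/(4!(1-ρ)) ]⁻¹
Σ = a^0/0! + a^1/1! + a^2/2! + a^3/3! = 1.0000 + 3.1707 + 5.0268 + 5.3128 = 14.5103
a^4/(4!(1-ρ)) = 101.0737/(24 × 0.207317) = 20.3138
P₀ = 1/(14.5103 + 20.3138) = 0.02872
Lq = P₀·a^4·ρ / (4!(1-ρ)²) = 0.028716 × 101.0737 × 0.79268 / (24 × 0.042980) = 2.2304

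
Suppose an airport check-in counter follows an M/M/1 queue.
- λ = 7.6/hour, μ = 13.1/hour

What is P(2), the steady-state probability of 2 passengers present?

ρ = λ/μ = 7.6/13.1 = 0.5802
P(n) = (1-ρ)ρⁿ
P(2) = (1-0.5802) × 0.5802^2
P(2) = 0.4198 × 0.3366
P(2) = 0.1413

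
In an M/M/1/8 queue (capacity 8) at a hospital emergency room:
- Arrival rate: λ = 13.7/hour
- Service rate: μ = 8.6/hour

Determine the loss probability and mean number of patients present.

ρ = λ/μ = 13.7/8.6 = 1.59302
P₀ = (1-ρ)/(1-ρ^(K+1)) = (1-1.59302)/(1-1.59302^9) = -0.5930/-65.0680 = 0.009114
P_K = P₀×ρ^K = 0.009114 × 1.59302^8 = 0.009114 × 41.4734 = 0.3780
Blocking probability P_8 = 0.3780 (37.80%)
L = ρ[1 - (K+1)ρ^K + Kρ^(K+1)] / [(1-ρ)(1-ρ^(K+1))]
L = 1.59302 × (1 - 9×41.4734 + 8×66.0680) / ((1 - 1.59302) × (1 - 66.0680)) = 6.4520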